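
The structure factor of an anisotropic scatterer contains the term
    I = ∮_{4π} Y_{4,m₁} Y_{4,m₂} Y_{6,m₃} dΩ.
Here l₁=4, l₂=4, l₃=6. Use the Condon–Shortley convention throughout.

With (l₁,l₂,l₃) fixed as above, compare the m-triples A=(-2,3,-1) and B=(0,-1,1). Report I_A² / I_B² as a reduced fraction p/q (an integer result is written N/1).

169/70

l's match ⇒ only the (l;m) 3-j factors differ between A and B.
A: triangle coeff Δ(4,4,6) = 1/1261260; Σ_t [1,2]: t=1:−1/86400 t=2:+1/11520 = 13/172800; (3j)²=13/660 [(4 4 6; -2 3 -1)], sign=-1
B: triangle coeff Δ(4,4,6) = 1/1261260; Σ_t [0,2]: t=0:+1/3456 t=1:−1/1728 t=2:+1/11520 = -7/34560; (3j)²=7/858 [(4 4 6; 0 -1 1)], sign=+1
I_A²/I_B² = (13/660)/(7/858) = 169/70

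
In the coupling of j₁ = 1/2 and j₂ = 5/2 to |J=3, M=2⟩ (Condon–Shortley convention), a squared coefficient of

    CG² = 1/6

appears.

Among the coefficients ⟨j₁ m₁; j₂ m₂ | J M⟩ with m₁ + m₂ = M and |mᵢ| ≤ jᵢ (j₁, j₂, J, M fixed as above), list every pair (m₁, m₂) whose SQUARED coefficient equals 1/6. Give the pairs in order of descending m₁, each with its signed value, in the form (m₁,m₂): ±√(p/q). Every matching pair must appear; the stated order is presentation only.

(-1/2,5/2): +√(1/6)

Admissible pairs with m₁+m₂ = M = 2: (-1/2,5/2), (1/2,3/2)
  (m₁,m₂)=(1/2,3/2): CG² = 5/6, CG = +√(5/6)
  (m₁,m₂)=(-1/2,5/2): CG² = 1/6, CG = +√(1/6)   ← matches the target
Pairs with CG² = 1/6: (-1/2,5/2): +√(1/6)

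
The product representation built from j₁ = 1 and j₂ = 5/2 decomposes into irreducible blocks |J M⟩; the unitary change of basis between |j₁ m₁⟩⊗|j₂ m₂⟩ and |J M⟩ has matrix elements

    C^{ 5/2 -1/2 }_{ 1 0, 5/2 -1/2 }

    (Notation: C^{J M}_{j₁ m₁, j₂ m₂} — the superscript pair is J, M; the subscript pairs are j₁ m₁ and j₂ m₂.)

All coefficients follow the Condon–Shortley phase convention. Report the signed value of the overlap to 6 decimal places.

√[6·1!1!4!/7! · 1!1!2!3!2!3!] = √(144/35)
  +(−1)^0/∏(0,1,1,2,0,2)! = 1/4  (running 1/4)
  +(−1)^1/∏(1,0,0,1,1,3)! = -1/6  (running 1/12)
⟨..|..⟩ = √(144/35)·(1/12) = +0.169031

+0.169031  (= +√(1/35))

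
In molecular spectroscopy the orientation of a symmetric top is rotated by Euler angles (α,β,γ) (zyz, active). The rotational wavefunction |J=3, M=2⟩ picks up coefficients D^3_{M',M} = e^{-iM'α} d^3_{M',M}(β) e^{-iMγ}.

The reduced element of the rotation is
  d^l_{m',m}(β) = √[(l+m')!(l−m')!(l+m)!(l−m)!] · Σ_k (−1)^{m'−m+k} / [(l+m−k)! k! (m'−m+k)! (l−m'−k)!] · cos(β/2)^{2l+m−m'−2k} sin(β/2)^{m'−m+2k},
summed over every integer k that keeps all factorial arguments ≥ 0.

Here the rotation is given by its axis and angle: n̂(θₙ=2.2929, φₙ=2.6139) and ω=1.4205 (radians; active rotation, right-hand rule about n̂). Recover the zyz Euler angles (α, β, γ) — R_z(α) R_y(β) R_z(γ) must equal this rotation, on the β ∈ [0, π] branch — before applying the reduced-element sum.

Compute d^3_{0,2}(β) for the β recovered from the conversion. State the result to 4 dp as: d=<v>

d=0.5198

Axis–angle → zyz. n̂ = (sinθₙcosφₙ, sinθₙsinφₙ, cosθₙ) = (-0.648339, +0.377866, -0.660965), ω = 1.4205.
R = I cosω + sinω [n̂]ₓ + (1−cosω) n̂n̂ᵀ gives
  R = [+0.507136, +0.445210, +0.737971; -0.861817, +0.271135, +0.428670; -0.009241, -0.853390, +0.521192]
β = atan2(√(R₁₃²+R₂₃²), R₃₃) = 1.022549; α = atan2(R₂₃, R₁₃) mod 2π = 0.526239; γ = atan2(R₃₂, −R₃₁) mod 2π = 4.723217
d^3_{0,2}(β=1.0225) via the finite sum:
With c≡cos(β/2)=0.872122 and s≡sin(β/2)=0.489289, N=[6·6·120·1]^{1/2}=65.726707
Admissible k: 2..3 (factorial args all ≥0)
  k=2: (−1)^0·65.7267/(12)·0.8721^4·0.4893^2 = +0.758578
  k=3: (−1)^1·65.7267/(12)·0.8721^2·0.4893^4 = -0.238769
d^3_{0,2}(1.0225) = +0.758578 -0.238769 = +0.519809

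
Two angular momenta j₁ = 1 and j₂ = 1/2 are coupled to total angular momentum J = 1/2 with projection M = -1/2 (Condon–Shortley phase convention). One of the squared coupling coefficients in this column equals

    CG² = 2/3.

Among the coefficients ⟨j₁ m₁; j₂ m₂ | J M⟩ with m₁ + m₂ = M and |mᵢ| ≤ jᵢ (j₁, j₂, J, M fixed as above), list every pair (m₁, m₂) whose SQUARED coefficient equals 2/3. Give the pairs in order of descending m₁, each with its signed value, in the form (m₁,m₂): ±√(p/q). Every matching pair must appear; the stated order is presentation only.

(-1,1/2): −√(2/3)

Admissible pairs with m₁+m₂ = M = -1/2: (-1,1/2), (0,-1/2)
  (m₁,m₂)=(0,-1/2): CG² = 1/3, CG = +√(1/3)
  (m₁,m₂)=(-1,1/2): CG² = 2/3, CG = −√(2/3)   ← matches the target
Pairs with CG² = 2/3: (-1,1/2): −√(2/3)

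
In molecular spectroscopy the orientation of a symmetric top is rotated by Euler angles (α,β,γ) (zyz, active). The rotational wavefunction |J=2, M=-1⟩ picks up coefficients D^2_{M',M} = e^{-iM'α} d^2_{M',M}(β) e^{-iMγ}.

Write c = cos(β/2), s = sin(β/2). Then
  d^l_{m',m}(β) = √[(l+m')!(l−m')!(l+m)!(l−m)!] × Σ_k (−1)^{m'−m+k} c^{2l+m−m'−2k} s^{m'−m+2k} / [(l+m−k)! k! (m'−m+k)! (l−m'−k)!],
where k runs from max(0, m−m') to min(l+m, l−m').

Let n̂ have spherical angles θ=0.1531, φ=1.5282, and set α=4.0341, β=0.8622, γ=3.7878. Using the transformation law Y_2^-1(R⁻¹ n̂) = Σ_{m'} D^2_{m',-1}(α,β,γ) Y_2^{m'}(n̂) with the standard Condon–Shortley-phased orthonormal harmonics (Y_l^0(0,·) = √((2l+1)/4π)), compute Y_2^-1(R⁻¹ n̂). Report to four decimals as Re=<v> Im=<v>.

Re=0.3048 Im=0.1817

Need the full column D^2_{m',-1} for m'=−2..2 at α=4.0341, β=0.8622, γ=3.7878.
cos(β/2)=0.908507, sin(β/2)=0.417870
d^2_{-2,-1}: single k=1 term ⇒ +0.626695;  D = +0.475110-0.408677i
d^2_{-1,-1}: k∈[0..1] ⇒ +0.681259 -0.432375 = +0.248884;  D = +0.007983+0.248756i
d^2_{0,-1}: k∈[0..1] ⇒ -0.767541 +0.162379 = -0.605162;  D = +0.483146+0.364406i
d^2_{1,-1}: k∈[0..1] ⇒ +0.432375 -0.030491 = +0.401884;  D = +0.389756-0.097986i
d^2_{2,-1}: single k=0 term ⇒ -0.132582;  D = +0.055509-0.120402i
Y_2^{m'}(θ=0.1531,φ=1.5282) and Σ D·Y over m':
  (+0.4751-0.4087i)·(-0.0090-0.0008i)  (+0.0080+0.2488i)·(+0.0050-0.1163i)  (+0.4831+0.3644i)·(+0.6088+0.0000i)  (+0.3898-0.0980i)·(-0.0050-0.1163i)  (+0.0555-0.1204i)·(-0.0090+0.0008i)
Y_2^-1(R⁻¹ n̂) = +0.304805+0.181707i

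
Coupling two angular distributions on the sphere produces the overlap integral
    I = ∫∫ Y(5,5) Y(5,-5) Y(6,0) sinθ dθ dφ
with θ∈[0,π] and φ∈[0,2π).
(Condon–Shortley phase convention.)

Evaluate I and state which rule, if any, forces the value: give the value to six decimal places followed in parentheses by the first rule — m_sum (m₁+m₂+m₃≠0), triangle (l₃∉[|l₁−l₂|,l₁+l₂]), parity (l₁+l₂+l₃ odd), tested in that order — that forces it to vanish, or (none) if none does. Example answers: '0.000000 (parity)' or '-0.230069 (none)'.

0.046023 (none)

Rules hold: Σm=0, L=16 even, 0≤6≤10.
N = 11·11·13 = 1573
Δ = 4!·6!·6!/17! = 1/28588560
Racah Σ t=0..4: t=0:+1/345600 t=1:−1/13824 t=2:+1/5184 t=3:−1/13824 t=4:+1/345600 = 7/129600
⇒ 3j(5 5 6; 0 0 0)² = 80/7293, sgn +1
Racah Σ t=0..0: t=0:+1/12441600 = 1/12441600
⇒ 3j(5 5 6; 5 -5 0)² = 15/9724, sgn +1
4πI² = N·(3j₀)²·(3jₘ)² = 100/3757
I = +1·√(0.026617/4π) = 0.04602295
No selection rule forces the value: the integral is nonzero (none).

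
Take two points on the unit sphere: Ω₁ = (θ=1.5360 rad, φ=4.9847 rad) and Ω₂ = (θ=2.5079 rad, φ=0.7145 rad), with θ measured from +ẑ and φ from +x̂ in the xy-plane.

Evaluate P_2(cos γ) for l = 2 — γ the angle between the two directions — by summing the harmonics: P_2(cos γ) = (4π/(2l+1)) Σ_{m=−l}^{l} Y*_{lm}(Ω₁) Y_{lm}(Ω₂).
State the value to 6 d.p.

Term-by-term m-sum for l=2 (normalisation 4π/5 = 2.513274):
  [-2]  conj(Y_{2,-2})(Ω₁) = -0.329989-0.199884i ; Y_{2,-2}(Ω₂) = +0.019139-0.134073i ; Δ = -0.033115+0.040417i
  [-1]  conj(Y_{2,-1})(Ω₁) = +0.007224-0.025870i ; Y_{2,-1}(Ω₂) = -0.278471+0.241541i ; Δ = +0.004237+0.008949i
  [+0]  conj(Y_{2,0})(Ω₁) = -0.314246-0.000000i ; Y_{2,0}(Ω₂) = +0.299043+0.000000i ; Δ = -0.093973-0.000000i
  [+1]  conj(Y_{2,1})(Ω₁) = -0.007224-0.025870i ; Y_{2,1}(Ω₂) = +0.278471+0.241541i ; Δ = +0.004237-0.008949i
  [+2]  conj(Y_{2,2})(Ω₁) = -0.329989+0.199884i ; Y_{2,2}(Ω₂) = +0.019139+0.134073i ; Δ = -0.033115-0.040417i
Σ over m = -0.151729+0.000000i; ×(4π/5) → -0.381337+0.000000i. Real part: -0.381337

-0.381337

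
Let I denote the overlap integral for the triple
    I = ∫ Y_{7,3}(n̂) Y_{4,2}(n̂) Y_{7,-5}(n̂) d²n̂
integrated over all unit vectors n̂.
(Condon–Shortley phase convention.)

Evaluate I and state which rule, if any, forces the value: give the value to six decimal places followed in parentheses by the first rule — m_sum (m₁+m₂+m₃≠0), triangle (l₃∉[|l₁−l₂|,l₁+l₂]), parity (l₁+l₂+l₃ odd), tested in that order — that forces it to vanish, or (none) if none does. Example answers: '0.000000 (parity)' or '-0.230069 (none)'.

Checks pass: Σm=0; 18 even; l₃=7∈[3,11].
(2·7+1)(2·4+1)(2·7+1) = 2025
Δ: 4! 10! 4! / 19! → 1/58198140
sum: t=0:+1/17418240 t=1:−1/622080 t=2:+1/230400 t=3:−1/622080 t=4:+1/17418240 = 1/806400
3j²(7 4 7; 0 0 0) = Δ·Π!·Σ² = 2268/230945  (sign -1)
sum: t=2:+1/7741440 t=3:−1/13063680 t=4:+1/348364800 = 29/522547200
3j²(7 4 7; 3 2 -5) = Δ·Π!·Σ² = 1682/264537  (sign +1)
combine: 4πI² = 2025·2268/230945·1682/264537 = 24523560/193947611
take √, sign -1: I = -0.10031009
No selection rule forces the value: the integral is nonzero (none).

-0.100310 (none)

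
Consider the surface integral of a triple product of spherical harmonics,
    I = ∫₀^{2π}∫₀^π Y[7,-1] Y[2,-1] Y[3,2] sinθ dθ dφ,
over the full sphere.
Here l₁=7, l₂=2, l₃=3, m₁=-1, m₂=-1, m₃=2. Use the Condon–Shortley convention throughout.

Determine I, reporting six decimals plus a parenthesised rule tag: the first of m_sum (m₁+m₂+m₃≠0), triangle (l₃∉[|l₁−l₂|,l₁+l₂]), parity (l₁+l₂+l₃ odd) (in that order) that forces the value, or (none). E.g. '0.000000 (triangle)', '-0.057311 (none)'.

triangle: need 5≤l₃≤9, have 3; I=0

0.000000 (triangle)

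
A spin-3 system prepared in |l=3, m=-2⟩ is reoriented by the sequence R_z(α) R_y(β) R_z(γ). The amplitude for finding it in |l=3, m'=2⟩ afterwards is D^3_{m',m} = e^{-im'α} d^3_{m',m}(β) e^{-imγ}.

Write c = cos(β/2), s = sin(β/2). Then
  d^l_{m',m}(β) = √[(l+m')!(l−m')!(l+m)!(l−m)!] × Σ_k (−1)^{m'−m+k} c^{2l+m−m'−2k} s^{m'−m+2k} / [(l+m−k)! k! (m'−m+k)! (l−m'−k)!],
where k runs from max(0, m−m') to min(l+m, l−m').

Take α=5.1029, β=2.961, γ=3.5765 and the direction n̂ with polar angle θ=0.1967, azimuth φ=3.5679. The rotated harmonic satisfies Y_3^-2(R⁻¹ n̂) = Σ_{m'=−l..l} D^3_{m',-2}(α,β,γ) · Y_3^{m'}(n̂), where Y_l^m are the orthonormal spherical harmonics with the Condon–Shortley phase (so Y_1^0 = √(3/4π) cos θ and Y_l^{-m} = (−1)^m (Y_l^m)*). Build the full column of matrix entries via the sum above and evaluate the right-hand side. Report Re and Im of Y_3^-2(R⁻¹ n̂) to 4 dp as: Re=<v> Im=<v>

Re=-0.0509 Im=0.0489

Need the full column D^3_{m',-2} for m'=−3..3 at α=5.1029, β=2.9610, γ=3.5765.
cos(β/2)=0.090174, sin(β/2)=0.995926
d^3_{-3,-2}: single k=1 term ⇒ +0.000015;  D = -0.000013-0.000007i
d^3_{-2,-2}: k∈[0..1] ⇒ +0.000001 -0.000328 = -0.000327;  D = -0.000026+0.000326i
d^3_{-1,-2}: k∈[0..1] ⇒ -0.000019 +0.004581 = +0.004562;  D = +0.004344-0.001394i
d^3_{0,-2}: k∈[0..1] ⇒ +0.000359 -0.043816 = -0.043456;  D = -0.028028-0.033210i
d^3_{1,-2}: k∈[0..1] ⇒ -0.004581 +0.279393 = +0.274812;  D = -0.126733+0.243845i
d^3_{2,-2}: k∈[0..1] ⇒ +0.039998 -0.975804 = -0.935806;  D = +0.932119+0.082984i
d^3_{3,-2}: single k=0 term ⇒ -0.216417;  D = +0.064311+0.206641i
Y_3^{m'}(θ=0.1967,φ=3.5679) and Σ D·Y over m':
  (-0.0000-0.0000i)·(-0.0009+0.0030i)  (-0.0000+0.0003i)·(+0.0252-0.0288i)  (+0.0043-0.0014i)·(-0.2190+0.0995i)  (-0.0280-0.0332i)·(+0.6621+0.0000i)  (-0.1267+0.2438i)·(+0.2190+0.0995i)  (+0.9321+0.0830i)·(+0.0252+0.0288i)  (+0.0643+0.2066i)·(+0.0009+0.0030i)
Y_3^-2(R⁻¹ n̂) = -0.050850+0.048902i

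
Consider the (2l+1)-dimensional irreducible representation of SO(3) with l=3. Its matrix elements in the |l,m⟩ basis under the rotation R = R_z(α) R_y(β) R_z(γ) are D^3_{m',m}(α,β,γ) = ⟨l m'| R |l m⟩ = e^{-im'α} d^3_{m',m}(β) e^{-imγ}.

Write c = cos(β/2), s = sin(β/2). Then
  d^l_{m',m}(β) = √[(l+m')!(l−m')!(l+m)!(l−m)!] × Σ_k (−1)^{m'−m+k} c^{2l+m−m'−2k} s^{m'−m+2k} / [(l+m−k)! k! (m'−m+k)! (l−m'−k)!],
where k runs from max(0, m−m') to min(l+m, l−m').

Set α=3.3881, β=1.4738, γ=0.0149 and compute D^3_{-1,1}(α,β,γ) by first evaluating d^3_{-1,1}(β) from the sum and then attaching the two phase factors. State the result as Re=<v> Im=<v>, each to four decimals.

First d^3_{-1,1}(β=1.4738), then the phase factors e^{-i(-1)α} and e^{-i(1)γ}:
Half-angle: c=0.740555, s=0.671995. N=√(2·24·24·2)=48.000000
k∈{2,3,4} keeps every argument non-negative
  k=2: (−1)^0·48.0000/(8)·0.7406^4·0.6720^2 = +0.814918
  k=3: (−1)^1·48.0000/(6)·0.7406^2·0.6720^4 = -0.894685
  k=4: (−1)^2·48.0000/(48)·0.7406^0·0.6720^6 = +0.092087
d^3_{-1,1}(1.4738) = +0.814918 -0.894685 +0.092087 = +0.012320
D = (-0.969771-0.244018i)·(+0.012320)·(+0.999889-0.014899i) = -0.011991-0.002828i

Re=-0.0120 Im=-0.0028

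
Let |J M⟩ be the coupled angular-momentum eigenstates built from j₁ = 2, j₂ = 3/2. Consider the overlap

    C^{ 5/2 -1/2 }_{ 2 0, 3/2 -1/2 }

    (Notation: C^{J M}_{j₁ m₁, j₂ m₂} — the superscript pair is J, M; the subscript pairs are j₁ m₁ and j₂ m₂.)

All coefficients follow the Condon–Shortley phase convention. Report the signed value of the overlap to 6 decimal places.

+0.292770  (= +√(3/35))

triangle: 1!·3!·2!/7! = 12/5040
(j±m)!: 2!·2!·1!·2!·2!·3! = 96
prefactor² = (2J+1)·Δ·N² = 48/35
  k=0: +1/(0!·1!·2!·1!·1!·1!) = 1/2
  k=1: −1/(1!·0!·1!·0!·2!·2!) = -1/4
Σ = 1/4  ⇒  CG² = 48/35·(1/4)² = 3/35
CG = +√(3/35) = +0.292770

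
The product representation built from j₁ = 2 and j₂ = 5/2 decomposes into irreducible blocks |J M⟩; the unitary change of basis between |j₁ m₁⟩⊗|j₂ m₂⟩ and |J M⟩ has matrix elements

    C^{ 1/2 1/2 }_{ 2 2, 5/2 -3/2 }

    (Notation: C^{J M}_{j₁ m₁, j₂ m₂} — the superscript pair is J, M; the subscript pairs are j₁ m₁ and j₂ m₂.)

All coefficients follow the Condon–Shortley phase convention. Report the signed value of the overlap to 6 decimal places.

+√(1/15) = +0.258199

√[2·4!0!1!/6! · 4!0!1!4!1!0!] = √(192/5)
  +(−1)^0/∏(0,4,0,1,0,0)! = 1/24  (running 1/24)
⟨..|..⟩ = √(192/5)·(1/24) = +0.258199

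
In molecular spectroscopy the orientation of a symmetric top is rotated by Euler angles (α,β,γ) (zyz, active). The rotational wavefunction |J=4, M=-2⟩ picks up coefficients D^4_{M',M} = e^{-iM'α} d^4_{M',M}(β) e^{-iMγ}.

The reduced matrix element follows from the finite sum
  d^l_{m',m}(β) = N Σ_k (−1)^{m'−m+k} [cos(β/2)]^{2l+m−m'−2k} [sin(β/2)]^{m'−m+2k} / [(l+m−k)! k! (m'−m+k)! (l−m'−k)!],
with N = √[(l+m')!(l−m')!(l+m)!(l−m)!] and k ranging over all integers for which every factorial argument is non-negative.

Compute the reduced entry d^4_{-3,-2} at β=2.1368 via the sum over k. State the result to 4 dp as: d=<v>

d=-0.1759

d^4_{-3,-2}(β=2.1368) via the finite sum:
With c≡cos(β/2)=0.481527 and s≡sin(β/2)=0.876431, N=[1·5040·2·720]^{1/2}=2693.993318
The bounds max(0,m−m')=1 and min(l+m,l−m')=2 give 2 terms
  k=1: (−1)^0·2693.9933/(720)·0.4815^7·0.8764^1 = +0.019685
  k=2: (−1)^1·2693.9933/(240)·0.4815^5·0.8764^3 = -0.195633
d^4_{-3,-2}(2.1368) = +0.019685 -0.195633 = -0.175949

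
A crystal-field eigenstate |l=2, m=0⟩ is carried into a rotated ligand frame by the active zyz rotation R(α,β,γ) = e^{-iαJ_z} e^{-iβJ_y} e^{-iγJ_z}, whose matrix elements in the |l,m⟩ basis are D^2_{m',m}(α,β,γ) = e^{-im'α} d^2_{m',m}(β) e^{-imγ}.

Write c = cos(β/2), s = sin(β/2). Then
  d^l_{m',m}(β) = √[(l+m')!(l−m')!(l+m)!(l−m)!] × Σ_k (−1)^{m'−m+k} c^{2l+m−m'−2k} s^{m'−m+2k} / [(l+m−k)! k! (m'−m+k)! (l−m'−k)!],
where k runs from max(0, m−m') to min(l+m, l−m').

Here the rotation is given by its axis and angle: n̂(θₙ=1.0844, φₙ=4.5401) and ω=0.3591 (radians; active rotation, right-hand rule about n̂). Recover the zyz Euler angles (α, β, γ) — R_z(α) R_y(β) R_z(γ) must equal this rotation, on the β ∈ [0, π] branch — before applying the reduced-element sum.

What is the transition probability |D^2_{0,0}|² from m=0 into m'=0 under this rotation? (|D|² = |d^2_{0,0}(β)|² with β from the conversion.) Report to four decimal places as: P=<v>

Axis–angle → zyz. n̂ = (sinθₙcosφₙ, sinθₙsinφₙ, cosθₙ) = (-0.151555, -0.870935, +0.467443), ω = 0.3591.
R = I cosω + sinω [n̂]ₓ + (1−cosω) n̂n̂ᵀ gives
  R = [+0.937679, -0.155855, -0.310593; +0.172694, +0.984597, +0.027293; +0.301555, -0.079230, +0.950151]
β = atan2(√(R₁₃²+R₂₃²), R₃₃) = 0.317076; α = atan2(R₂₃, R₁₃) mod 2π = 3.053944; γ = atan2(R₃₂, −R₃₁) mod 2π = 3.398522
Split into d^2_{0,0}(β=0.3171) × two z-phases.
Half-angle: c=0.987459, s=0.157875. N=√(2·2·2·2)=4.000000
The bounds max(0,m−m')=0 and min(l+m,l−m')=2 give 3 terms
  k=0: (−1)^0·4.0000/(4)·0.9875^4·0.1579^0 = +0.950772
  k=1: (−1)^1·4.0000/(1)·0.9875^2·0.1579^2 = -0.097213
  k=2: (−1)^2·4.0000/(4)·0.9875^0·0.1579^4 = +0.000621
d^2_{0,0}(0.3171) = +0.950772 -0.097213 +0.000621 = +0.854181
|D^2_{0,0}|² = |d^2_{0,0}(β)|² = (+0.854181)² = 0.729624 (the z-rotation phases have unit modulus)

P=0.7296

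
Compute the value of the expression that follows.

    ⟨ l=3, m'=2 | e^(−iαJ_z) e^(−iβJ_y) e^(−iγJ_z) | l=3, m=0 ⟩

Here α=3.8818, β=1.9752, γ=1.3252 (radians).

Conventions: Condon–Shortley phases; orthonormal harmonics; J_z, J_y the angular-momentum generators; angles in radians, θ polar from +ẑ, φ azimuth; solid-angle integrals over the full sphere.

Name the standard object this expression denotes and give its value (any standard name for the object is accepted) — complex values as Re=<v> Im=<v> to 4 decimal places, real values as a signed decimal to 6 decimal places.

This is a Wigner D-matrix element — the rotation-matrix element ⟨l m'| R(α,β,γ) |l m⟩ in the angular-momentum basis.
First d^3_{2,0}(β=1.9752), then the phase factors e^{-i(2)α} and e^{-i(0)γ}:
With c≡cos(β/2)=0.550695 and s≡sin(β/2)=0.834707, N=[120·1·6·6]^{1/2}=65.726707
k∈{0,1} keeps every argument non-negative
  k=0: (−1)^2·65.7267/(12)·0.5507^4·0.8347^2 = +0.350972
  k=1: (−1)^3·65.7267/(12)·0.5507^2·0.8347^4 = -0.806340
d^3_{2,0}(1.9752) = +0.350972 -0.806340 = -0.455368
Phases: e^{-i·(2)·3.8818}=+0.090259-0.995918i, e^{-i·(0)·1.3252}=+1.000000+0.000000i ⇒ D=-0.041101+0.453509i

Wigner D-matrix element, Re=-0.0411 Im=0.4535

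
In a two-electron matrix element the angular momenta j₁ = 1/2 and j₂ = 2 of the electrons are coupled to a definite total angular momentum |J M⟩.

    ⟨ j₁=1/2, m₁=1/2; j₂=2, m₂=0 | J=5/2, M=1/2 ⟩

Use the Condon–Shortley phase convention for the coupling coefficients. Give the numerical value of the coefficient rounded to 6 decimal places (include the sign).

+√(3/5) = +0.774597

j₁+j₂−J=0  J+j₁−j₂=1  J−j₁+j₂=4  j₁+j₂+J+1=6
(j₁±m₁, j₂±m₂, J±M) = (1,0,2,2,3,2)
P² = 48/5
sum k=0..0:
  [0] +1/4 = 1/4
S = 1/4
C² = P²·S² = 3/5 ; C = +0.774597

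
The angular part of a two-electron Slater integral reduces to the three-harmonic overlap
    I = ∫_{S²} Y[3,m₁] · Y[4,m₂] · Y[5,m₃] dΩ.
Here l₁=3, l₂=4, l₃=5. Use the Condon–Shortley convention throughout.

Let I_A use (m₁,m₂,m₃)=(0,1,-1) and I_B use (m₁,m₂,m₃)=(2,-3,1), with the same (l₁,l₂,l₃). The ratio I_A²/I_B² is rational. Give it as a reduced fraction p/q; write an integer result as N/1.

Shared (l₁,l₂,l₃)=(3,4,5): N and (l;000)² cancel in I_A²/I_B².
A: Δ = 2!·4!·6!/13! = 1/180180; Racah Σ t=0..2: t=0:+1/1440 t=1:−1/192 t=2:+1/432 = -19/8640; ⇒ 3j(3 4 5; 0 1 -1)² = 361/30030, sgn -1
B: Δ = 2!·4!·6!/13! = 1/180180; Racah Σ t=0..1: t=0:+1/1440 t=1:−1/17280 = 11/17280; ⇒ 3j(3 4 5; 2 -3 1)² = 11/468, sgn +1
I_A²/I_B² = (361/30030)/(11/468) = 2166/4235

2166/4235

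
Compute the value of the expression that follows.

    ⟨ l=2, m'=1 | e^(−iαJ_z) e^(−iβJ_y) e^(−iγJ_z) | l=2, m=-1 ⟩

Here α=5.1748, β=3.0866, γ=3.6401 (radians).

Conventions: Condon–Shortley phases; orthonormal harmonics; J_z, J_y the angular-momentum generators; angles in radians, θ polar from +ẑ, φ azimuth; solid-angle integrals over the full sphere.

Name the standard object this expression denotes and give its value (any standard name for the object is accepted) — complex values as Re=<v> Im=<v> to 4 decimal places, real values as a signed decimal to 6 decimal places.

Wigner D-matrix element, Re=-0.0360 Im=0.9956

This is a Wigner D-matrix element — the rotation-matrix element ⟨l m'| R(α,β,γ) |l m⟩ in the angular-momentum basis.
First d^2_{1,-1}(β=3.0866), then the phase factors e^{-i(1)α} and e^{-i(-1)γ}:
Half-angle: c=0.027493, s=0.999622. N=√(6·1·1·6)=6.000000
The bounds max(0,m−m')=0 and min(l+m,l−m')=1 give 2 terms
  k=0: (−1)^2·6.0000/(2)·0.0275^2·0.9996^2 = +0.002266
  k=1: (−1)^3·6.0000/(6)·0.0275^0·0.9996^4 = -0.998489
d^2_{1,-1}(3.0866) = +0.002266 -0.998489 = -0.996223
Attach z-rotation phases: D = e^{-i(1)(5.1748)}·(-0.996223)·e^{-i(-1)(3.6401)} = -0.035952+0.995574i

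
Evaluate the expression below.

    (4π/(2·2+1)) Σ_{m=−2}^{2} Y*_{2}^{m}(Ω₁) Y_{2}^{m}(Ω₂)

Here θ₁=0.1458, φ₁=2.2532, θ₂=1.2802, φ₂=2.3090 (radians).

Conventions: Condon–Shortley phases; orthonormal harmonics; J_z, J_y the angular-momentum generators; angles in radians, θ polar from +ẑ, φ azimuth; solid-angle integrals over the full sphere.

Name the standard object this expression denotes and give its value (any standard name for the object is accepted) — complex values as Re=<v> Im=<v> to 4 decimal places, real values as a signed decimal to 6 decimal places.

Legendre polynomial (addition theorem), -0.232292

This sum is the spherical-harmonic addition theorem: it equals the Legendre polynomial P_l(cos γ) of the angle γ between the two directions.
Expand P_2 via completeness: Σ_{m} conj(Y_{2,m}) at Ω₁ times Y_{2,m} at Ω₂ —
  m=-2: (-0.001668-0.007981i) × (-0.033417+0.352984i) = +0.002873-0.000322i  (running Σ = +0.002873-0.000322i)
  m=-1: (-0.070034+0.086180i) × (-0.142717-0.156866i) = +0.023514-0.001313i  (running Σ = +0.026386-0.001635i)
  m=0: (+0.610812-0.000000i) × (-0.237715+0.000000i) = -0.145199+0.000000i  (running Σ = -0.118812-0.001635i)
  m=1: (+0.070034+0.086180i) × (+0.142717-0.156866i) = +0.023514+0.001313i  (running Σ = -0.095299-0.000322i)
  m=2: (-0.001668+0.007981i) × (-0.033417-0.352984i) = +0.002873+0.000322i  (running Σ = -0.092426-0.000000i)
Σ over m = -0.092426-0.000000i; ×(4π/5) → -0.232292-0.000000i. Real part: -0.232292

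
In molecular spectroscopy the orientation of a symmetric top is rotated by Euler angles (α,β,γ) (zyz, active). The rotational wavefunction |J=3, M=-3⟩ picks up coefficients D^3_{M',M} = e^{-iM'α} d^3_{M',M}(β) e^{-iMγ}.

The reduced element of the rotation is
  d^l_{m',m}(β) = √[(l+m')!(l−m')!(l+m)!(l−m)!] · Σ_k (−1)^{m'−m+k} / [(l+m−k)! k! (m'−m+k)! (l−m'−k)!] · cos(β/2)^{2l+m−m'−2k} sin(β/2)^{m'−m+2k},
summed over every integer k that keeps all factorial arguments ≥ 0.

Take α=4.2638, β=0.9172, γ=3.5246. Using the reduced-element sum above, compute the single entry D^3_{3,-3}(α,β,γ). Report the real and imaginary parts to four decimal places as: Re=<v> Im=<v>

Re=-0.0045 Im=-0.0060

Split into d^3_{3,-3}(β=0.9172) × two z-phases.
c=cos(0.917200/2)=0.896673, s=sin(0.917200/2)=0.442693; N=√[720·1·1·720]=720.000000
k: max(0,(-3)−(3))=0 … min(3+(-3),3−(3))=0
  k=0: (−1)^6·720.0000/(720)·0.8967^0·0.4427^6 = +0.007527
d^3_{3,-3}(0.9172) = +0.007527
Phases: e^{-i·(3)·4.2638}=+0.974788-0.223135i, e^{-i·(-3)·3.5246}=-0.409380-0.912364i ⇒ D=-0.004536-0.006007i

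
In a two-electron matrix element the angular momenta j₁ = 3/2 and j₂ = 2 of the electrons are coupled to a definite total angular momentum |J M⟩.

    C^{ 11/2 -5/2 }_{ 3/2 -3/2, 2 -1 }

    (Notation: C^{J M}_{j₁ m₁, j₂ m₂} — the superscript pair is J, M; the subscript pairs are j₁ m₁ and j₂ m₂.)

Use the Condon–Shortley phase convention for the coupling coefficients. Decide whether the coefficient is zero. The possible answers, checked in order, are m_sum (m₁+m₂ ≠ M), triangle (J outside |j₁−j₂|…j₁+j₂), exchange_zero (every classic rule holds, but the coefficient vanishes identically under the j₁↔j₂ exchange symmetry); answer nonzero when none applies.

triangle

m-sum: m₁+m₂ = -3/2+(-1) = -5/2, M = -5/2  ✓
triangle: need |j₁−j₂| ≤ J ≤ j₁+j₂, i.e. J ∈ [1/2, 7/2]; J = 11/2 is outside ✗ ⇒ coefficient is 0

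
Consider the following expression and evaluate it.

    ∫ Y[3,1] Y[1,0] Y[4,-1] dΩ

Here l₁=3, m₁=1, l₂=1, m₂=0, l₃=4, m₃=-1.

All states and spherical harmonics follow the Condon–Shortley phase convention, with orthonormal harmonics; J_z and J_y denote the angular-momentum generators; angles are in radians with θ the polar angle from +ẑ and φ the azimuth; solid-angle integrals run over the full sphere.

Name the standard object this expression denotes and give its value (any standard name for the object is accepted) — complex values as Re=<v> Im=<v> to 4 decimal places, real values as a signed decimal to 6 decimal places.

This is a Gaunt coefficient — the integral of a triple product of spherical harmonics over the sphere.
Rules hold: Σm=0, L=8 even, 2≤4≤4.
N = 7·3·9 = 189
Δ = 0!·6!·2!/9! = 1/252
Racah Σ t=0..0: t=0:+1/36 = 1/36
⇒ 3j(3 1 4; 0 0 0)² = 4/63, sgn +1
Racah Σ t=0..0: t=0:+1/48 = 1/48
⇒ 3j(3 1 4; 1 0 -1)² = 5/84, sgn -1
4πI² = N·(3j₀)²·(3jₘ)² = 5/7
I = -1·√(0.714286/4π) = -0.23841361

Gaunt coefficient, -0.238414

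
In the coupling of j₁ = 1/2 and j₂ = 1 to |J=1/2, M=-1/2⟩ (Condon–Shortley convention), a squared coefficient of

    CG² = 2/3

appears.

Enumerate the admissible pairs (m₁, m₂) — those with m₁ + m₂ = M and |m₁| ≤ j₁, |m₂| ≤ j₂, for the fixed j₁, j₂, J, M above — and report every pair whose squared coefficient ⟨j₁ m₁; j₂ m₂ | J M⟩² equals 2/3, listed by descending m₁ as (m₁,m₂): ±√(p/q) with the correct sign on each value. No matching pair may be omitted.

(1/2,-1): +√(2/3)

Admissible pairs with m₁+m₂ = M = -1/2: (-1/2,0), (1/2,-1)
  (m₁,m₂)=(1/2,-1): CG² = 2/3, CG = +√(2/3)   ← matches the target
  (m₁,m₂)=(-1/2,0): CG² = 1/3, CG = −√(1/3)
Pairs with CG² = 2/3: (1/2,-1): +√(2/3)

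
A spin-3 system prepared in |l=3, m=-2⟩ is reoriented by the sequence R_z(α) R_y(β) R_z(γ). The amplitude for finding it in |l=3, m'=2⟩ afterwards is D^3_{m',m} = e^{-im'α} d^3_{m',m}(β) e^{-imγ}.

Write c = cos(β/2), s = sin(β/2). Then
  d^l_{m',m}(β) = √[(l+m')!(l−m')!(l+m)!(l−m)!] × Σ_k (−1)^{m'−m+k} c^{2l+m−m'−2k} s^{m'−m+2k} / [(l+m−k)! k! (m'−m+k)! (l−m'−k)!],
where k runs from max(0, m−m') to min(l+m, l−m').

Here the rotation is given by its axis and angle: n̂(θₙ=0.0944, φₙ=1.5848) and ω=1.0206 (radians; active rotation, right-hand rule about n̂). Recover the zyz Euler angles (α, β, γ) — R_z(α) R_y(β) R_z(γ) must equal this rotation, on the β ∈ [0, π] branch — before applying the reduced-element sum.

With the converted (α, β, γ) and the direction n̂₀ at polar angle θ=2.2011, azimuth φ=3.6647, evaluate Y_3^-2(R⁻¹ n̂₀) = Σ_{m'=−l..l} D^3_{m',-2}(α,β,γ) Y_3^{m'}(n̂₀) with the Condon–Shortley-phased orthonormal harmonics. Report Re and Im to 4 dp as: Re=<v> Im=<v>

Axis–angle → zyz. n̂ = (sinθₙcosφₙ, sinθₙsinφₙ, cosθₙ) = (-0.001320, +0.094251, +0.995548), ω = 1.0206.
R = I cosω + sinω [n̂]ₓ + (1−cosω) n̂n̂ᵀ gives
  R = [+0.522855, -0.848686, +0.079714; +0.848567, +0.527093, +0.045896; -0.080968, +0.043646, +0.995761]
β = atan2(√(R₁₃²+R₂₃²), R₃₃) = 0.092113; α = atan2(R₂₃, R₁₃) mod 2π = 0.522404; γ = atan2(R₃₂, −R₃₁) mod 2π = 0.494397
Need the full column D^3_{m',-2} for m'=−3..3 at α=0.5224, β=0.0921, γ=0.4944.
cos(β/2)=0.998940, sin(β/2)=0.046040
d^3_{-3,-2}: single k=1 term ⇒ +0.112178;  D = -0.093488+0.062000i
d^3_{-2,-2}: k∈[0..1] ⇒ +0.993654 -0.010554 = +0.983101;  D = -0.438915+0.879682i
d^3_{-1,-2}: k∈[0..1] ⇒ -0.144822 +0.000615 = -0.144206;  D = -0.008589-0.143950i
d^3_{0,-2}: k∈[0..1] ⇒ +0.011561 -0.000025 = +0.011536;  D = +0.006342+0.009637i
d^3_{1,-2}: k∈[0..1] ⇒ -0.000615 +0.000001 = -0.000615;  D = -0.000549-0.000276i
d^3_{2,-2}: k∈[0..1] ⇒ +0.000022 -0.000000 = +0.000022;  D = +0.000022-0.000001i
d^3_{3,-2}: single k=0 term ⇒ -0.000001;  D = -0.000000+0.000000i
Y_3^{m'}(θ=2.2011,φ=3.6647) and Σ D·Y over m':
  (-0.0935+0.0620i)·(-0.0003+0.2200i)  (-0.4389+0.8797i)·(-0.1969+0.3402i)  (-0.0086-0.1440i)·(-0.1667+0.0961i)  (+0.0063+0.0096i)·(+0.2778+0.0000i)  (-0.0005-0.0003i)·(+0.1667+0.0961i)  (+0.0000-0.0000i)·(-0.1969-0.3402i)  (-0.0000+0.0000i)·(+0.0003+0.2200i)
Y_3^-2(R⁻¹ n̂) = -0.209539-0.317384i

Re=-0.2095 Im=-0.3174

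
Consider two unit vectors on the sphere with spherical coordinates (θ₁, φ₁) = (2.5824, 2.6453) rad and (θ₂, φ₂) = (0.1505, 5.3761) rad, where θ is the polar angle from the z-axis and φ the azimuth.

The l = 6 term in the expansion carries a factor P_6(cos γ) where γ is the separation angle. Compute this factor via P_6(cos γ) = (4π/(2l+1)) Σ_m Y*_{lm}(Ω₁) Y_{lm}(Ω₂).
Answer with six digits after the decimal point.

-0.173301

Term-by-term m-sum for l=6 (normalisation 4π/13 = 0.966644):
  term(m=-6) = -0.000000+0.000000i   from Y*(Ω₁)=-0.010624-0.001756i, Y(Ω₂)=+0.000004-0.000004i
  term(m=-5) = -0.000003+0.000007i   from Y*(Ω₁)=-0.047083-0.036551i, Y(Ω₂)=-0.000022-0.000123i
  term(m=-4) = -0.000025+0.000342i   from Y*(Ω₁)=-0.078552-0.178592i, Y(Ω₂)=-0.001554-0.000822i
  term(m=-3) = +0.002259+0.006418i   from Y*(Ω₁)=+0.033083-0.402949i, Y(Ω₂)=-0.015364+0.006867i
  term(m=-2) = +0.034854+0.037472i   from Y*(Ω₁)=+0.255736-0.391863i, Y(Ω₂)=-0.026355+0.106144i
  term(m=-1) = +0.036048+0.015702i   from Y*(Ω₁)=+0.078552-0.042536i, Y(Ω₂)=+0.271157+0.346718i
  term(m=+0) = -0.325546-0.000000i   from Y*(Ω₁)=-0.412602-0.000000i, Y(Ω₂)=+0.789008+0.000000i
  term(m=+1) = +0.036048-0.015702i   from Y*(Ω₁)=-0.078552-0.042536i, Y(Ω₂)=-0.271157+0.346718i
  term(m=+2) = +0.034854-0.037472i   from Y*(Ω₁)=+0.255736+0.391863i, Y(Ω₂)=-0.026355-0.106144i
  term(m=+3) = +0.002259-0.006418i   from Y*(Ω₁)=-0.033083-0.402949i, Y(Ω₂)=+0.015364+0.006867i
  term(m=+4) = -0.000025-0.000342i   from Y*(Ω₁)=-0.078552+0.178592i, Y(Ω₂)=-0.001554+0.000822i
  term(m=+5) = -0.000003-0.000007i   from Y*(Ω₁)=+0.047083-0.036551i, Y(Ω₂)=+0.000022-0.000123i
  term(m=+6) = -0.000000-0.000000i   from Y*(Ω₁)=-0.010624+0.001756i, Y(Ω₂)=+0.000004+0.000004i
Σ over m = -0.179281+0.000000i; ×(4π/13) → -0.173301+0.000000i. Real part: -0.173301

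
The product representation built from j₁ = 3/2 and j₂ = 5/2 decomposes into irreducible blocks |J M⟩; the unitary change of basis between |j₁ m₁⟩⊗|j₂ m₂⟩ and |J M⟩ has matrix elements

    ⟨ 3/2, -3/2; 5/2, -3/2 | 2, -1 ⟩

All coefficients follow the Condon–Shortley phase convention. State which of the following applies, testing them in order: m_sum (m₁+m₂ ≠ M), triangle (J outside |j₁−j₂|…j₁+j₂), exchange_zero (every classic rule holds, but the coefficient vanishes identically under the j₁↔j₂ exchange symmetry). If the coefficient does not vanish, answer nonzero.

m-sum: m₁+m₂ = -3/2+(-3/2) = -3, M = -1  ✗ ⇒ coefficient is 0

m_sum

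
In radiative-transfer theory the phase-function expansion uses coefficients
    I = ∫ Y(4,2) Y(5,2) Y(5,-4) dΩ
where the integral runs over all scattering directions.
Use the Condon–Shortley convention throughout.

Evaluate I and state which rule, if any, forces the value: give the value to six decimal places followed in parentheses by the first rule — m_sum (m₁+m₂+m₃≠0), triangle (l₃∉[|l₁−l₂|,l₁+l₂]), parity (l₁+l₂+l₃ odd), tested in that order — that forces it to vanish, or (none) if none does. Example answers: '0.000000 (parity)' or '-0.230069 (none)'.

0.118854 (none)

Checks pass: Σm=0; 14 even; l₃=5∈[1,9].
(2·4+1)(2·5+1)(2·5+1) = 1089
Δ: 4! 4! 6! / 15! → 1/3153150
sum: t=0:+1/69120 t=1:−1/1728 t=2:+1/576 t=3:−1/1728 t=4:+1/69120 = 7/11520
3j²(4 5 5; 0 0 0) = Δ·Π!·Σ² = 2/143  (sign -1)
sum: t=1:−1/25920 t=2:+1/11520 = 1/20736
3j²(4 5 5; 2 2 -4) = Δ·Π!·Σ² = 5/429  (sign -1)
combine: 4πI² = 1089·2/143·5/429 = 30/169
take √, sign +1: I = 0.11885360
No selection rule forces the value: the integral is nonzero (none).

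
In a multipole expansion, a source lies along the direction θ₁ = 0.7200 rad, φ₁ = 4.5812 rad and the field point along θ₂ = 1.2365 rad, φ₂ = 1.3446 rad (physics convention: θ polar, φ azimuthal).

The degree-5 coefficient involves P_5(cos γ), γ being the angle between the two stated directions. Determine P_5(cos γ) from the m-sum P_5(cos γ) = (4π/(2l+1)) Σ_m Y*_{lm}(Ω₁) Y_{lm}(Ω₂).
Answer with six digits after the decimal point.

Expand P_5 via completeness: Σ_{m} conj(Y_{5,m}) at Ω₁ times Y_{5,m} at Ω₂ —
  term(m=-5) = -0.017962-0.009238i   from Y*(Ω₁)=-0.035286-0.045848i, Y(Ω₂)=+0.315896-0.148646i
  term(m=-4) = +0.074281+0.029671i   from Y*(Ω₁)=+0.180527-0.104506i, Y(Ω₂)=+0.236923+0.301513i
  term(m=-3) = +0.003531+0.001035i   from Y*(Ω₁)=+0.155441+0.374348i, Y(Ω₂)=+0.005698-0.007066i
  term(m=-2) = -0.127134-0.024452i   from Y*(Ω₁)=-0.372180+0.099956i, Y(Ω₂)=+0.302154+0.146849i
  term(m=-1) = -0.003426-0.000326i   from Y*(Ω₁)=+0.005642+0.042757i, Y(Ω₂)=-0.017898+0.077770i
  term(m=+0) = -0.122711-0.000000i   from Y*(Ω₁)=-0.390256-0.000000i, Y(Ω₂)=+0.314436+0.000000i
  term(m=+1) = -0.003426+0.000326i   from Y*(Ω₁)=-0.005642+0.042757i, Y(Ω₂)=+0.017898+0.077770i
  term(m=+2) = -0.127134+0.024452i   from Y*(Ω₁)=-0.372180-0.099956i, Y(Ω₂)=+0.302154-0.146849i
  term(m=+3) = +0.003531-0.001035i   from Y*(Ω₁)=-0.155441+0.374348i, Y(Ω₂)=-0.005698-0.007066i
  term(m=+4) = +0.074281-0.029671i   from Y*(Ω₁)=+0.180527+0.104506i, Y(Ω₂)=+0.236923-0.301513i
  term(m=+5) = -0.017962+0.009238i   from Y*(Ω₁)=+0.035286-0.045848i, Y(Ω₂)=-0.315896-0.148646i
Total Σ_m = -0.264131+0.000000i. Multiply by 1.142397: -0.301742+0.000000i. P_5(cos γ) = -0.301742

-0.301742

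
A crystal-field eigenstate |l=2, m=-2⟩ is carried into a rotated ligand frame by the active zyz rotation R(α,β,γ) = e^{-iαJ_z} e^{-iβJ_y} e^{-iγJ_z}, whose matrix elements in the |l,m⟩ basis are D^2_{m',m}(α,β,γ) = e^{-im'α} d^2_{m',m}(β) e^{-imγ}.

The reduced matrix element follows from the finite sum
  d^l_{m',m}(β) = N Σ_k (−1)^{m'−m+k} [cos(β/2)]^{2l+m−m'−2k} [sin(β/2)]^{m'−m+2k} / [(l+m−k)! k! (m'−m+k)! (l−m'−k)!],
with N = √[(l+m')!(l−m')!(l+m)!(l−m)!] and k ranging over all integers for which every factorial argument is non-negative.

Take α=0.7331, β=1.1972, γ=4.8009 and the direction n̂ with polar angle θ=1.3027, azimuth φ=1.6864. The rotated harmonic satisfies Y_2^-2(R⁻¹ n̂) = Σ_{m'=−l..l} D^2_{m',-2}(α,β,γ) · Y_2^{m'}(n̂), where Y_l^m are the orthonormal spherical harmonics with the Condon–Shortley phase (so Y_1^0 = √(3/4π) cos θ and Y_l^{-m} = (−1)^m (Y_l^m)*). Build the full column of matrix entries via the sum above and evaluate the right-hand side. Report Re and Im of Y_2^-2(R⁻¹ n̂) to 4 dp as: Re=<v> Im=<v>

Need the full column D^2_{m',-2} for m'=−2..2 at α=0.7331, β=1.1972, γ=4.8009.
cos(β/2)=0.826125, sin(β/2)=0.563486
d^2_{-2,-2}: single k=0 term ⇒ +0.465783;  D = +0.033705-0.464562i
d^2_{-1,-2}: single k=0 term ⇒ -0.635406;  D = +0.389916+0.501703i
d^2_{0,-2}: single k=0 term ⇒ +0.530804;  D = -0.522509-0.093474i
d^2_{1,-2}: single k=0 term ⇒ -0.295615;  D = +0.251075-0.156043i
d^2_{2,-2}: single k=0 term ⇒ +0.100817;  D = -0.028018+0.096846i
Y_2^{m'}(θ=1.3027,φ=1.6864) and Σ D·Y over m':
  (+0.0337-0.4646i)·(-0.3496+0.0823i)  (+0.3899+0.5017i)·(-0.0228-0.1960i)  (-0.5225-0.0935i)·(-0.2490+0.0000i)  (+0.2511-0.1560i)·(+0.0228-0.1960i)  (-0.0280+0.0968i)·(-0.3496-0.0823i)
Y_2^-2(R⁻¹ n̂) = +0.238917+0.016296i

Re=0.2389 Im=0.0163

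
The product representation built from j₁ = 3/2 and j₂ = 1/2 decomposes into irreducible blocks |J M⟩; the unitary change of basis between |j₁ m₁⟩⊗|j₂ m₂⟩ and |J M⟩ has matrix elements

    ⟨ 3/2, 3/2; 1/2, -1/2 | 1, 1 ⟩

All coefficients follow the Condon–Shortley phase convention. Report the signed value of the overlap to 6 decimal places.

+0.866025

triangle: 1!×2!×0!/4! = 2/24
(j±m)!: 3!×0!×0!×1!×2!×0! = 12
prefactor² = (2J+1)×Δ×N² = 3
  k=0: +1/(0!×1!×0!×0!×2!×0!) = 1/2
Σ = 1/2  ⇒  CG² = 3×(1/2)² = 3/4
CG = +√(3/4) = +0.866025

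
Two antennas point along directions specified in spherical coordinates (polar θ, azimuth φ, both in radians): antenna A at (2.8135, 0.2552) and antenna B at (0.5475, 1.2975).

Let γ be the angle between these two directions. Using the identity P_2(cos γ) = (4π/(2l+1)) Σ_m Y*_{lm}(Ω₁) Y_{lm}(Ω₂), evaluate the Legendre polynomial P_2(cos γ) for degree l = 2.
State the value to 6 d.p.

Addition theorem: P_2(cos γ) = (4π/5) Σ_m Y*_{lm}(Ω₁) Y_{lm}(Ω₂), m = −2…2:
  [-2]  conj(Y_{2,-2})(Ω₁) = +0.034998+0.019595i ; Y_{2,-2}(Ω₂) = -0.089421-0.054406i ; Δ = -0.002063-0.003656i
  [-1]  conj(Y_{2,-1})(Ω₁) = -0.228033-0.059491i ; Y_{2,-1}(Ω₂) = +0.092678-0.330626i ; Δ = -0.040803+0.069880i
  [+0]  conj(Y_{2,0})(Ω₁) = +0.532535-0.000000i ; Y_{2,0}(Ω₂) = +0.374392+0.000000i ; Δ = +0.199377+0.000000i
  [+1]  conj(Y_{2,1})(Ω₁) = +0.228033-0.059491i ; Y_{2,1}(Ω₂) = -0.092678-0.330626i ; Δ = -0.040803-0.069880i
  [+2]  conj(Y_{2,2})(Ω₁) = +0.034998-0.019595i ; Y_{2,2}(Ω₂) = -0.089421+0.054406i ; Δ = -0.002063+0.003656i
Σ over m = +0.113644-0.000000i; ×(4π/5) → +0.285618-0.000000i. Real part: 0.285618

0.285618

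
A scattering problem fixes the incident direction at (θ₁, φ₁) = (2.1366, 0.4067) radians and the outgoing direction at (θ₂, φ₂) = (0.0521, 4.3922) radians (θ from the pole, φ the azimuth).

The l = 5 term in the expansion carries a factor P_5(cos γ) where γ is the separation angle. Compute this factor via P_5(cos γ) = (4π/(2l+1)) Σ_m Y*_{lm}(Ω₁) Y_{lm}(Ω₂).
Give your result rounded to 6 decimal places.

0.064338

Expand P_5 via completeness: Σ_{m} conj(Y_{5,m}) at Ω₁ times Y_{5,m} at Ω₂ —
  term(m=-5) = 0.00000 - 0.00000j   from Y*(Ω₁)=-0.08881 + 0.17804j, Y(Ω₂)=-0.00000 - 0.00000j
  term(m=-4) = 0.00000 - 0.00000j   from Y*(Ω₁)=0.02236 - 0.39893j, Y(Ω₂)=0.00000 + 0.00001j
  term(m=-3) = 0.00011 + 0.00007j   from Y*(Ω₁)=0.11343 + 0.31007j, Y(Ω₂)=0.00032 - 0.00022j
  term(m=-2) = -0.00010 - 0.00081j   from Y*(Ω₁)=0.06130 + 0.06483j, Y(Ω₂)=-0.00733 - 0.00546j
  term(m=-1) = 0.03061 - 0.03442j   from Y*(Ω₁)=-0.32008 - 0.13786j, Y(Ω₂)=-0.04160 + 0.12545j
  term(m=+0) = -0.00493 + 0.00000j   from Y*(Ω₁)=-0.00538 + 0.00000j, Y(Ω₂)=0.91665 + 0.00000j
  term(m=+1) = 0.03061 + 0.03442j   from Y*(Ω₁)=0.32008 - 0.13786j, Y(Ω₂)=0.04160 + 0.12545j
  term(m=+2) = -0.00010 + 0.00081j   from Y*(Ω₁)=0.06130 - 0.06483j, Y(Ω₂)=-0.00733 + 0.00546j
  term(m=+3) = 0.00011 - 0.00007j   from Y*(Ω₁)=-0.11343 + 0.31007j, Y(Ω₂)=-0.00032 - 0.00022j
  term(m=+4) = 0.00000 + 0.00000j   from Y*(Ω₁)=0.02236 + 0.39893j, Y(Ω₂)=0.00000 - 0.00001j
  term(m=+5) = 0.00000 + 0.00000j   from Y*(Ω₁)=0.08881 + 0.17804j, Y(Ω₂)=0.00000 - 0.00000j
Σ over m = 0.05632 - 0.00000j; ×(4π/11) → 0.06434 - 0.00000j. Real part: 0.064338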